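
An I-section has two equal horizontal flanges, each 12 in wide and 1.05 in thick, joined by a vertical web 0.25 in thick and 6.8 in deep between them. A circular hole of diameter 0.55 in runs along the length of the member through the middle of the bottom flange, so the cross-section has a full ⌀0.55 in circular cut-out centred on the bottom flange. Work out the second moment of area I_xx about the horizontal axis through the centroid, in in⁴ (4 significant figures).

I_xx ≈ 393.4 in⁴

Split into non-overlapping primitives; take the origin at the lower-left of the bounding box.
Bottom flange: 12 × 1.05, A = 12.6 in², y = 0.525 in, Ī = 1.15763 in⁴.
Web: 0.25 × 6.8, A = 1.7 in², y = 4.45 in, Ī = 6.55067 in⁴.
Top flange: 12 × 1.05, A = 12.6 in², y = 8.375 in, Ī = 1.15763 in⁴.
Hole (subtracted): ⌀0.55, A = 0.237583 in², y = 0.525 in, Ī = 0.0044918 in⁴.
Centroid: ȳ = ΣA·y / ΣA = 4.48497 in.
Transfer each piece to the horizontal axis through the centroid using Ī + A·d² with d = y − 4.48497:
  bottom flange: d = -3.95997 in → contributes +198.743 in⁴
  web: d = -0.0349748 in → contributes +6.55275 in⁴
  top flange: d = 3.89003 in → contributes +191.825 in⁴
  hole: d = -3.95997 in → contributes −3.73013 in⁴
Total I = 393.39 in⁴.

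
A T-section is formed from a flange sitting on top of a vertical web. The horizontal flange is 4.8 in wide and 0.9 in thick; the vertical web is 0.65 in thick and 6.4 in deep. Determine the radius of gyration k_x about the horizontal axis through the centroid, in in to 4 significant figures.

Decompose the section into non-overlapping parts with the origin at the bottom-left of its bounding rectangle.
Flange: 4.8 × 0.9, A = 4.32 in², y = 6.85 in, Ī = 0.2916 in⁴.
Web: 0.65 × 6.4, A = 4.16 in², y = 3.2 in, Ī = 14.1995 in⁴.
Centroid: ȳ = ΣA·y / ΣA = 5.05943 in.
Transfer each piece to the horizontal axis through the centroid using Ī + A·d² with d = y − 5.05943:
  flange: d = 1.79057 in → contributes +14.1421 in⁴
  web: d = -1.85943 in → contributes +28.5826 in⁴
Total I = 42.7247 in⁴.
Radius of gyration: k = √(I/A) = √(42.7247 / 8.48) = 2.24461 in.

k_x ≈ 2.245 in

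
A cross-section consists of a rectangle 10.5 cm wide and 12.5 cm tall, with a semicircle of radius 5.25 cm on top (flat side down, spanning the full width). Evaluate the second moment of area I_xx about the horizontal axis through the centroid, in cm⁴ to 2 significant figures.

Break the section into simple shapes (no overlaps), measuring from the bottom-left corner of the bounding box.
Rectangular body: 10.5 × 12.5, A = 131.3 cm², y = 6.25 cm, Ī = 1 709 cm⁴.
Semicircular cap: semicircle r = 5.25, A = 43.3 cm², y = 14.73 cm, Ī = 83.38 cm⁴.
Centroid: ȳ = ΣA·y / ΣA = 8.353 cm.
Transfer each piece to the horizontal axis through the centroid using Ī + A·d² with d = y − 8.353:
  rectangular body: d = -2.103 cm → contributes +2 289 cm⁴
  semicircular cap: d = 6.375 cm → contributes +1 843 cm⁴
Total I = 4 132 cm⁴.

I_xx ≈ 4100 cm⁴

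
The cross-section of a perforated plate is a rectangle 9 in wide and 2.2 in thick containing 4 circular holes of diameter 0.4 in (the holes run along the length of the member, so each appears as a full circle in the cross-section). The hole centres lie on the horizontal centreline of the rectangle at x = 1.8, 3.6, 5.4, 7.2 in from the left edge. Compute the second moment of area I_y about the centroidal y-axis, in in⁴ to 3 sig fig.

Decompose the section into non-overlapping parts with the origin at the bottom-left of its bounding rectangle.
Plate: 9 × 2.2, A = 19.8 in², x = 4.5 in, Ī = 133.65 in⁴.
Hole 1 (subtracted): ⌀0.4, A = 0.12566 in², x = 1.8 in, Ī = 0.0012566 in⁴.
Hole 2 (subtracted): ⌀0.4, A = 0.12566 in², x = 3.6 in, Ī = 0.0012566 in⁴.
Hole 3 (subtracted): ⌀0.4, A = 0.12566 in², x = 5.4 in, Ī = 0.0012566 in⁴.
Hole 4 (subtracted): ⌀0.4, A = 0.12566 in², x = 7.2 in, Ī = 0.0012566 in⁴.
By symmetry the centroid is at mid-width, x̄ = 4.5 in.
Transfer each piece to the centroidal y-axis using Ī + A·d² with d = x − 4.5:
  plate: d = 0 in → contributes +133.65 in⁴
  hole 1: d = -2.7 in → contributes −0.91735 in⁴
  hole 2: d = -0.9 in → contributes −0.10304 in⁴
  hole 3: d = 0.9 in → contributes −0.10304 in⁴
  hole 4: d = 2.7 in → contributes −0.91735 in⁴
Total I = 131.61 in⁴.

I_y ≈ 132 in⁴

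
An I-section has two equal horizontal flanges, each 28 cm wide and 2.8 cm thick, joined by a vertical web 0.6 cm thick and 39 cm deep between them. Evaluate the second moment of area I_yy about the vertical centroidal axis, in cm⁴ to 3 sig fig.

I_yy ≈ 1.02 × 10⁴ cm⁴

Break the section into simple shapes (no overlaps), measuring from the bottom-left corner of the bounding box.
Bottom flange: 28 × 2.8, A = 78.4 cm², x = 14 cm, Ī = 5122.1 cm⁴.
Web: 0.6 × 39, A = 23.4 cm², x = 14 cm, Ī = 0.702 cm⁴.
Top flange: 28 × 2.8, A = 78.4 cm², x = 14 cm, Ī = 5122.1 cm⁴.
By symmetry the centroid is at mid-width, x̄ = 14 cm.
All pieces are centred on the vertical centroidal axis, so I = ΣĪ = 10 245 cm⁴.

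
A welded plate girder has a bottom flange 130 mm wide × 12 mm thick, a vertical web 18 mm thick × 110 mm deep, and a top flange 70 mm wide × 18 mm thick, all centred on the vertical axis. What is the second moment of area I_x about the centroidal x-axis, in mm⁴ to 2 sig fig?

Split into non-overlapping primitives; take the origin at the lower-left of the bounding box.
Bottom plate: 130 × 12, A = 1 560 mm², y = 6 mm, Ī = 18 720 mm⁴.
Web plate: 18 × 110, A = 1 980 mm², y = 67 mm, Ī = 1 996 500 mm⁴.
Top plate: 70 × 18, A = 1 260 mm², y = 131 mm, Ī = 34 020 mm⁴.
Centroid: ȳ = ΣA·y / ΣA = 63.98 mm.
Transfer each piece to the centroidal x-axis using Ī + A·d² with d = y − 63.98:
  bottom plate: d = -57.98 mm → contributes +5 262 037 mm⁴
  web plate: d = 3.025 mm → contributes +2 014 618 mm⁴
  top plate: d = 67.03 mm → contributes +5 694 382 mm⁴
Total I = 12 971 037 mm⁴.

I_x ≈ 1.3 × 10⁷ mm⁴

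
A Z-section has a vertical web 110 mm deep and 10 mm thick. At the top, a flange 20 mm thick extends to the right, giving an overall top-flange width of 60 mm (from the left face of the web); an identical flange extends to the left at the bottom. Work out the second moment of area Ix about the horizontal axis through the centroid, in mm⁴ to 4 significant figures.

Ix ≈ 5.226 × 10⁶ mm⁴

Treat the section as a set of non-overlapping primitives; coordinates are from the bounding-box lower-left.
Web: 10 × 110, A = 1 100 mm², y = 55 mm, Ī = 1 109 167 mm⁴.
Top flange (beyond web): 50 × 20, A = 1 000 mm², y = 100 mm, Ī = 33333.3 mm⁴.
Bottom flange (beyond web): 50 × 20, A = 1 000 mm², y = 10 mm, Ī = 33333.3 mm⁴.
Centroid: ȳ = ΣA·y / ΣA = 55 mm.
Transfer each piece to the horizontal axis through the centroid using Ī + A·d² with d = y − 55:
  web: d = 0 mm → contributes +1 109 167 mm⁴
  top flange (beyond web): d = 45 mm → contributes +2 058 333 mm⁴
  bottom flange (beyond web): d = -45 mm → contributes +2 058 333 mm⁴
Total I = 5 225 833 mm⁴.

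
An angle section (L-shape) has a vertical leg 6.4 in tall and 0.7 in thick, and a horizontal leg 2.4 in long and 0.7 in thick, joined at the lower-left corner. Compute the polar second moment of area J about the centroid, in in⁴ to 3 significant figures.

J ≈ 24.8 in⁴

Split into non-overlapping primitives; take the origin at the lower-left of the bounding box.
Vertical leg: 0.7 × 6.4, A = 4.48 in², y = 3.2 in, Ī = 15.292 in⁴.
Horizontal leg (remainder): 1.7 × 0.7, A = 1.19 in², y = 0.35 in, Ī = 0.048592 in⁴.
Centroid: ȳ = ΣA·y / ΣA = 2.6019 in.
Transfer each piece to the centroidal x-axis using Ī + A·d² with d = y − 2.6019:
  vertical leg: d = 0.59815 in → contributes +16.895 in⁴
  horizontal leg (remainder): d = -2.2519 in → contributes +6.0829 in⁴
Total I = 22.977 in⁴.
For the y-axis: x̄ = 0.60185 in.
Repeating about the centroidal y-axis gives I_y = 1.8235 in⁴.
Polar second moment: J = I_x + I_y = 24.801 in⁴.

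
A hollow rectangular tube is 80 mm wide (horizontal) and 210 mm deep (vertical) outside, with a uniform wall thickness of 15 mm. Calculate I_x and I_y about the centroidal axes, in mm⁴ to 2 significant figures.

Decompose the section into non-overlapping parts with the origin at the bottom-left of its bounding rectangle.
Outer rectangle: 80 × 210, A = 16 800 mm², y = 105 mm, Ī = 61 740 000 mm⁴.
Inner void (subtracted): 50 × 180, A = 9 000 mm², y = 105 mm, Ī = 24 300 000 mm⁴.
By symmetry the centroid is at mid-height, ȳ = 105 mm.
All pieces are centred on the centroidal x-axis, so I = ΣĪ (holes subtracted) = 37 440 000 mm⁴.
Repeating about the centroidal y-axis gives I_y = 7 085 000 mm⁴.

I_x ≈ 3.7 × 10⁷ mm⁴, I_y ≈ 7.1 × 10⁶ mm⁴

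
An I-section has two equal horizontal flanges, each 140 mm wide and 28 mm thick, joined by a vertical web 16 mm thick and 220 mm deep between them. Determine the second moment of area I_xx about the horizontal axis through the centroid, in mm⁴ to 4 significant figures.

I_xx ≈ 1.353 × 10⁸ mm⁴

Break the section into simple shapes (no overlaps), measuring from the bottom-left corner of the bounding box.
Bottom flange: 140 × 28, A = 3 920 mm², y = 14 mm, Ī = 256 107 mm⁴.
Web: 16 × 220, A = 3 520 mm², y = 138 mm, Ī = 14 197 333 mm⁴.
Top flange: 140 × 28, A = 3 920 mm², y = 262 mm, Ī = 256 107 mm⁴.
By symmetry the centroid is at mid-height, ȳ = 138 mm.
Transfer each piece to the horizontal axis through the centroid using Ī + A·d² with d = y − 138:
  bottom flange: d = -124 mm → contributes +60 530 027 mm⁴
  web: d = 0 mm → contributes +14 197 333 mm⁴
  top flange: d = 124 mm → contributes +60 530 027 mm⁴
Total I = 135 257 387 mm⁴.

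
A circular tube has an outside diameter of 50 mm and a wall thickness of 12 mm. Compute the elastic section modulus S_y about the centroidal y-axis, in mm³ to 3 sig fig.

S_y ≈ 1.14 × 10⁴ mm³

Decompose the section into non-overlapping parts with the origin at the bottom-left of its bounding rectangle.
Outer circle: ⌀50, A = 1963.5 mm², x = 25 mm, Ī = 306 796 mm⁴.
Bore (subtracted): ⌀26, A = 530.93 mm², x = 25 mm, Ī = 22 432 mm⁴.
By symmetry the centroid is at mid-width, x̄ = 25 mm.
All pieces are centred on the centroidal y-axis, so I = ΣĪ (holes subtracted) = 284 364 mm⁴.
Extreme fibre distance c = 25 mm; S = I/c = 11 375 mm³.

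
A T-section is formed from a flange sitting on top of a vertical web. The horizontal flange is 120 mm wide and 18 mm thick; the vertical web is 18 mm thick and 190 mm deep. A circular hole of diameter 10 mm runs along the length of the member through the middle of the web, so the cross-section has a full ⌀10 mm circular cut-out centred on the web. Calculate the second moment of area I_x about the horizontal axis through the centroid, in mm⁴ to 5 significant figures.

Decompose the section into non-overlapping parts with the origin at the bottom-left of its bounding rectangle.
Flange: 120 × 18, A = 2 160 mm², y = 199 mm, Ī = 58 320 mm⁴.
Web: 18 × 190, A = 3 420 mm², y = 95 mm, Ī = 10 288 500 mm⁴.
Hole (subtracted): ⌀10, A = 78.53982 mm², y = 95 mm, Ī = 490.8739 mm⁴.
Centroid: ȳ = ΣA·y / ΣA = 135.8328 mm.
Transfer each piece to the horizontal axis through the centroid using Ī + A·d² with d = y − 135.8328:
  flange: d = 63.1672 mm → contributes +8 676 927 mm⁴
  web: d = -40.8328 mm → contributes +15 990 725 mm⁴
  hole: d = -40.8328 mm → contributes −131441.7 mm⁴
Total I = 24 536 210 mm⁴.

I_x ≈ 2.4536 × 10⁷ mm⁴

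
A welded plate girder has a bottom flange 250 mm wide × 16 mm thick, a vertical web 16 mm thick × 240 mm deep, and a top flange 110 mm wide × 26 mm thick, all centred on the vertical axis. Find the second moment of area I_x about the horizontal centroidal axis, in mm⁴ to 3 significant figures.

I_x ≈ 1.33 × 10⁸ mm⁴

Decompose the section into non-overlapping parts with the origin at the bottom-left of its bounding rectangle.
Bottom plate: 250 × 16, A = 4 000 mm², y = 8 mm, Ī = 85 333 mm⁴.
Web plate: 16 × 240, A = 3 840 mm², y = 136 mm, Ī = 18 432 000 mm⁴.
Top plate: 110 × 26, A = 2 860 mm², y = 269 mm, Ī = 161 113 mm⁴.
Centroid: ȳ = ΣA·y / ΣA = 123.7 mm.
Transfer each piece to the horizontal centroidal axis using Ī + A·d² with d = y − 123.7:
  bottom plate: d = -115.7 mm → contributes +53 630 428 mm⁴
  web plate: d = 12.301 mm → contributes +19 013 042 mm⁴
  top plate: d = 145.3 mm → contributes +60 542 467 mm⁴
Total I = 133 185 938 mm⁴.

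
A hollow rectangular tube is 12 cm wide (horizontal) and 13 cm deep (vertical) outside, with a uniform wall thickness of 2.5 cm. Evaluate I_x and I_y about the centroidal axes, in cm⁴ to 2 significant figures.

Decompose the section into non-overlapping parts with the origin at the bottom-left of its bounding rectangle.
Outer rectangle: 12 × 13, A = 156 cm², y = 6.5 cm, Ī = 2 197 cm⁴.
Inner void (subtracted): 7 × 8, A = 56 cm², y = 6.5 cm, Ī = 298.7 cm⁴.
By symmetry the centroid is at mid-height, ȳ = 6.5 cm.
All pieces are centred on the centroidal x-axis, so I = ΣĪ (holes subtracted) = 1 898 cm⁴.
Repeating about the centroidal y-axis gives I_y = 1 643 cm⁴.

I_x ≈ 1900 cm⁴, I_y ≈ 1600 cm⁴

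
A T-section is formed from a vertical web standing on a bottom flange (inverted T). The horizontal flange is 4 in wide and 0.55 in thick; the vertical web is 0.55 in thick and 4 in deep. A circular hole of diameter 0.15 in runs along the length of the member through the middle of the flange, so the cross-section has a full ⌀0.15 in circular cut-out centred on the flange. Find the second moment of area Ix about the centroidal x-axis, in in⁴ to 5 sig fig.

Decompose the section into non-overlapping parts with the origin at the bottom-left of its bounding rectangle.
Flange: 4 × 0.55, A = 2.2 in², y = 0.275 in, Ī = 0.05545833 in⁴.
Web: 0.55 × 4, A = 2.2 in², y = 2.55 in, Ī = 2.933333 in⁴.
Hole (subtracted): ⌀0.15, A = 0.01767146 in², y = 0.275 in, Ī = 0.00002485049 in⁴.
Centroid: ȳ = ΣA·y / ΣA = 1.417087 in.
Transfer each piece to the centroidal x-axis using Ī + A·d² with d = y − 1.417087:
  flange: d = -1.142087 in → contributes +2.925056 in⁴
  web: d = 1.132913 in → contributes +5.757016 in⁴
  hole: d = -1.142087 in → contributes −0.02307484 in⁴
Total I = 8.658997 in⁴.

Ix ≈ 8.6590 in⁴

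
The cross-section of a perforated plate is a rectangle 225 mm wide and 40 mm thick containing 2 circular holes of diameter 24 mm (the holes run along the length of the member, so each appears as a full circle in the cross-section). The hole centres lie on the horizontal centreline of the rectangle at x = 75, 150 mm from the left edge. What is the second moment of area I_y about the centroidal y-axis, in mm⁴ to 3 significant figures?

I_y ≈ 3.67 × 10⁷ mm⁴

Decompose the section into non-overlapping parts with the origin at the bottom-left of its bounding rectangle.
Plate: 225 × 40, A = 9 000 mm², x = 112.5 mm, Ī = 37 968 750 mm⁴.
Hole 1 (subtracted): ⌀24, A = 452.39 mm², x = 75 mm, Ī = 16 286 mm⁴.
Hole 2 (subtracted): ⌀24, A = 452.39 mm², x = 150 mm, Ī = 16 286 mm⁴.
By symmetry the centroid is at mid-width, x̄ = 112.5 mm.
Transfer each piece to the centroidal y-axis using Ī + A·d² with d = x − 112.5:
  plate: d = 0 mm → contributes +37 968 750 mm⁴
  hole 1: d = -37.5 mm → contributes −652 459 mm⁴
  hole 2: d = 37.5 mm → contributes −652 459 mm⁴
Total I = 36 663 833 mm⁴.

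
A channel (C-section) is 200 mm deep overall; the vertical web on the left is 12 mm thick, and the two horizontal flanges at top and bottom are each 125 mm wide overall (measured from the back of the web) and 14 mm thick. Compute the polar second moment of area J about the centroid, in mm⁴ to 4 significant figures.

Treat the section as a set of non-overlapping primitives; coordinates are from the bounding-box lower-left.
Web: 12 × 200, A = 2 400 mm², y = 100 mm, Ī = 8 000 000 mm⁴.
Top flange (beyond web): 113 × 14, A = 1 582 mm², y = 193 mm, Ī = 25839.3 mm⁴.
Bottom flange (beyond web): 113 × 14, A = 1 582 mm², y = 7 mm, Ī = 25839.3 mm⁴.
By symmetry the centroid is at mid-height, ȳ = 100 mm.
Transfer each piece to the centroidal x-axis using Ī + A·d² with d = y − 100:
  web: d = 0 mm → contributes +8 000 000 mm⁴
  top flange (beyond web): d = 93 mm → contributes +13 708 557 mm⁴
  bottom flange (beyond web): d = -93 mm → contributes +13 708 557 mm⁴
Total I = 35 417 115 mm⁴.
For the y-axis: x̄ = 41.541 mm.
Repeating about the centroidal y-axis gives I_y = 8 726 706 mm⁴.
Polar second moment: J = I_x + I_y = 44 143 821 mm⁴.

J ≈ 4.414 × 10⁷ mm⁴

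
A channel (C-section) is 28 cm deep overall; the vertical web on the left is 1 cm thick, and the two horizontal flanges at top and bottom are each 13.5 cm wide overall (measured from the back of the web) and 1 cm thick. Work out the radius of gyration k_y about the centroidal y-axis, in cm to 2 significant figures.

Decompose the section into non-overlapping parts with the origin at the bottom-left of its bounding rectangle.
Web: 1 × 28, A = 28 cm², x = 0.5 cm, Ī = 2.333 cm⁴.
Top flange (beyond web): 12.5 × 1, A = 12.5 cm², x = 7.25 cm, Ī = 162.8 cm⁴.
Bottom flange (beyond web): 12.5 × 1, A = 12.5 cm², x = 7.25 cm, Ī = 162.8 cm⁴.
Centroid: x̄ = ΣA·x / ΣA = 3.684 cm.
Transfer each piece to the centroidal y-axis using Ī + A·d² with d = x − 3.684:
  web: d = -3.184 cm → contributes +286.2 cm⁴
  top flange (beyond web): d = 3.566 cm → contributes +321.7 cm⁴
  bottom flange (beyond web): d = 3.566 cm → contributes +321.7 cm⁴
Total I = 929.6 cm⁴.
Radius of gyration: k = √(I/A) = √(929.6 / 53) = 4.188 cm.

k_y ≈ 4.2 cm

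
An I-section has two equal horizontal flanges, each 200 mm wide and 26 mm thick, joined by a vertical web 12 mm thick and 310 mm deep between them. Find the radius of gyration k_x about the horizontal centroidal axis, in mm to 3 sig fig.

Break the section into simple shapes (no overlaps), measuring from the bottom-left corner of the bounding box.
Bottom flange: 200 × 26, A = 5 200 mm², y = 13 mm, Ī = 292 933 mm⁴.
Web: 12 × 310, A = 3 720 mm², y = 181 mm, Ī = 29 791 000 mm⁴.
Top flange: 200 × 26, A = 5 200 mm², y = 349 mm, Ī = 292 933 mm⁴.
By symmetry the centroid is at mid-height, ȳ = 181 mm.
Transfer each piece to the horizontal centroidal axis using Ī + A·d² with d = y − 181:
  bottom flange: d = -168 mm → contributes +147 057 733 mm⁴
  web: d = 0 mm → contributes +29 791 000 mm⁴
  top flange: d = 168 mm → contributes +147 057 733 mm⁴
Total I = 323 906 467 mm⁴.
Radius of gyration: k = √(I/A) = √(323 906 467 / 14 120) = 151.46 mm.

k_x ≈ 151 mm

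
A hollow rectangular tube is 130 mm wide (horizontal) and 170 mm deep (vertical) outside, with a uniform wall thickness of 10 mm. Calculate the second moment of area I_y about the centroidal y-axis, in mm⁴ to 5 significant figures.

Decompose the section into non-overlapping parts with the origin at the bottom-left of its bounding rectangle.
Outer rectangle: 130 × 170, A = 22 100 mm², x = 65 mm, Ī = 31 124 167 mm⁴.
Inner void (subtracted): 110 × 150, A = 16 500 mm², x = 65 mm, Ī = 16 637 500 mm⁴.
By symmetry the centroid is at mid-width, x̄ = 65 mm.
All pieces are centred on the centroidal y-axis, so I = ΣĪ (holes subtracted) = 14 486 667 mm⁴.

I_y ≈ 1.4487 × 10⁷ mm⁴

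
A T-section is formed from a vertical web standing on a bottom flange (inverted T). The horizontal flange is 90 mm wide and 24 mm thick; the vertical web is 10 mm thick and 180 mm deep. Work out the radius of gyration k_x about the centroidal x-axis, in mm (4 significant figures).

k_x ≈ 61.91 mm

Split into non-overlapping primitives; take the origin at the lower-left of the bounding box.
Flange: 90 × 24, A = 2 160 mm², y = 12 mm, Ī = 103 680 mm⁴.
Web: 10 × 180, A = 1 800 mm², y = 114 mm, Ī = 4 860 000 mm⁴.
Centroid: ȳ = ΣA·y / ΣA = 58.3636 mm.
Transfer each piece to the centroidal x-axis using Ī + A·d² with d = y − 58.3636:
  flange: d = -46.3636 mm → contributes +4 746 787 mm⁴
  web: d = 55.6364 mm → contributes +10 431 729 mm⁴
Total I = 15 178 516 mm⁴.
Radius of gyration: k = √(I/A) = √(15 178 516 / 3 960) = 61.9109 mm.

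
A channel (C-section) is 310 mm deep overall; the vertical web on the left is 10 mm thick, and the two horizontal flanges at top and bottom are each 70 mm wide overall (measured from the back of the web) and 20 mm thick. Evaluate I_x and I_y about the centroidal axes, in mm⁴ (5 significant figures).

I_x ≈ 7.5366 × 10⁷ mm⁴, I_y ≈ 2.4029 × 10⁶ mm⁴

Treat the section as a set of non-overlapping primitives; coordinates are from the bounding-box lower-left.
Web: 10 × 310, A = 3 100 mm², y = 155 mm, Ī = 24 825 833 mm⁴.
Top flange (beyond web): 60 × 20, A = 1 200 mm², y = 300 mm, Ī = 40 000 mm⁴.
Bottom flange (beyond web): 60 × 20, A = 1 200 mm², y = 10 mm, Ī = 40 000 mm⁴.
By symmetry the centroid is at mid-height, ȳ = 155 mm.
Transfer each piece to the centroidal x-axis using Ī + A·d² with d = y − 155:
  web: d = 0 mm → contributes +24 825 833 mm⁴
  top flange (beyond web): d = 145 mm → contributes +25 270 000 mm⁴
  bottom flange (beyond web): d = -145 mm → contributes +25 270 000 mm⁴
Total I = 75 365 833 mm⁴.
For the y-axis: x̄ = 20.27273 mm.
Repeating about the centroidal y-axis gives I_y = 2 402 924 mm⁴.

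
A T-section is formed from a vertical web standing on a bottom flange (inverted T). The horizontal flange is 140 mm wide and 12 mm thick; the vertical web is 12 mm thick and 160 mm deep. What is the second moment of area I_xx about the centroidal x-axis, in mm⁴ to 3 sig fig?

I_xx ≈ 1.07 × 10⁷ mm⁴

Break the section into simple shapes (no overlaps), measuring from the bottom-left corner of the bounding box.
Flange: 140 × 12, A = 1 680 mm², y = 6 mm, Ī = 20 160 mm⁴.
Web: 12 × 160, A = 1 920 mm², y = 92 mm, Ī = 4 096 000 mm⁴.
Centroid: ȳ = ΣA·y / ΣA = 51.867 mm.
Transfer each piece to the centroidal x-axis using Ī + A·d² with d = y − 51.867:
  flange: d = -45.867 mm → contributes +3 554 462 mm⁴
  web: d = 40.133 mm → contributes +7 188 514 mm⁴
Total I = 10 742 976 mm⁴.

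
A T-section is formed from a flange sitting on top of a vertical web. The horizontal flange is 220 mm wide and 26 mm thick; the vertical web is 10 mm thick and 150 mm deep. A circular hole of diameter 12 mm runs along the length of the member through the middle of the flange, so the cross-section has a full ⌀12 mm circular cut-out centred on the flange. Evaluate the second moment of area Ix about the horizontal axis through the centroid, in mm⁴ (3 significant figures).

Treat the section as a set of non-overlapping primitives; coordinates are from the bounding-box lower-left.
Flange: 220 × 26, A = 5 720 mm², y = 163 mm, Ī = 322 227 mm⁴.
Web: 10 × 150, A = 1 500 mm², y = 75 mm, Ī = 2 812 500 mm⁴.
Hole (subtracted): ⌀12, A = 113.1 mm², y = 163 mm, Ī = 1017.9 mm⁴.
Centroid: ȳ = ΣA·y / ΣA = 144.43 mm.
Transfer each piece to the horizontal axis through the centroid using Ī + A·d² with d = y − 144.43:
  flange: d = 18.573 mm → contributes +2 295 481 mm⁴
  web: d = -69.427 mm → contributes +10 042 560 mm⁴
  hole: d = 18.573 mm → contributes −40 034 mm⁴
Total I = 12 298 008 mm⁴.

Ix ≈ 1.23 × 10⁷ mm⁴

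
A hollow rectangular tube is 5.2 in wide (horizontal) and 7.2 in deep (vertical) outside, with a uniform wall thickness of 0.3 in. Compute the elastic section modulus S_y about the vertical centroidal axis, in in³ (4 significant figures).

S_y ≈ 11.86 in³

Break the section into simple shapes (no overlaps), measuring from the bottom-left corner of the bounding box.
Outer rectangle: 5.2 × 7.2, A = 37.44 in², x = 2.6 in, Ī = 84.3648 in⁴.
Inner void (subtracted): 4.6 × 6.6, A = 30.36 in², x = 2.6 in, Ī = 53.5348 in⁴.
By symmetry the centroid is at mid-width, x̄ = 2.6 in.
All pieces are centred on the vertical centroidal axis, so I = ΣĪ (holes subtracted) = 30.83 in⁴.
Extreme fibre distance c = 2.6 in; S = I/c = 11.8577 in³.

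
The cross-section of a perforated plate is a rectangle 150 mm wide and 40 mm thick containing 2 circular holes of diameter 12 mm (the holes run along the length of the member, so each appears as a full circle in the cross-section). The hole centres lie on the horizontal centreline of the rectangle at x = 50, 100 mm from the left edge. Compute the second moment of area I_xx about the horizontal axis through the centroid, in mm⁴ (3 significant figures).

Decompose the section into non-overlapping parts with the origin at the bottom-left of its bounding rectangle.
Plate: 150 × 40, A = 6 000 mm², y = 20 mm, Ī = 800 000 mm⁴.
Hole 1 (subtracted): ⌀12, A = 113.1 mm², y = 20 mm, Ī = 1017.9 mm⁴.
Hole 2 (subtracted): ⌀12, A = 113.1 mm², y = 20 mm, Ī = 1017.9 mm⁴.
By symmetry the centroid is at mid-height, ȳ = 20 mm.
All pieces are centred on the horizontal axis through the centroid, so I = ΣĪ (holes subtracted) = 797 964 mm⁴.

I_xx ≈ 7.98 × 10⁵ mm⁴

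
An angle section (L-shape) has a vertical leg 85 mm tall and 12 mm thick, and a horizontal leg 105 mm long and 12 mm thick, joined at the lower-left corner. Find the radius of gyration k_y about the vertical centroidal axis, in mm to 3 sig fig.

Treat the section as a set of non-overlapping primitives; coordinates are from the bounding-box lower-left.
Vertical leg: 12 × 85, A = 1 020 mm², x = 6 mm, Ī = 12 240 mm⁴.
Horizontal leg (remainder): 93 × 12, A = 1 116 mm², x = 58.5 mm, Ī = 804 357 mm⁴.
Centroid: x̄ = ΣA·x / ΣA = 33.43 mm.
Transfer each piece to the vertical centroidal axis using Ī + A·d² with d = x − 33.43:
  vertical leg: d = -27.43 mm → contributes +779 680 mm⁴
  horizontal leg (remainder): d = 25.07 mm → contributes +1 505 781 mm⁴
Total I = 2 285 461 mm⁴.
Radius of gyration: k = √(I/A) = √(2 285 461 / 2 136) = 32.71 mm.

k_y ≈ 32.7 mm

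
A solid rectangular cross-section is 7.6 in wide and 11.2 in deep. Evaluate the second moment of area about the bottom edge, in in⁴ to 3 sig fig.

I_base ≈ 3560 in⁴

The section: 7.6 × 11.2, A = 85.12 in², y = 5.6 in, Ī = 889.79 in⁴.
Transfer it to the base of the section using Ī + A·d² with d = y − 0:
  the section: d = 5.6 in → contributes +3559.2 in⁴
Total I = 3559.2 in⁴.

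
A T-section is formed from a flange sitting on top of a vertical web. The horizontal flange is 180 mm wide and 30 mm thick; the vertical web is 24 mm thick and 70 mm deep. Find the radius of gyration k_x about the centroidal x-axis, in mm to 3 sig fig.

Treat the section as a set of non-overlapping primitives; coordinates are from the bounding-box lower-left.
Flange: 180 × 30, A = 5 400 mm², y = 85 mm, Ī = 405 000 mm⁴.
Web: 24 × 70, A = 1 680 mm², y = 35 mm, Ī = 686 000 mm⁴.
Centroid: ȳ = ΣA·y / ΣA = 73.136 mm.
Transfer each piece to the centroidal x-axis using Ī + A·d² with d = y − 73.136:
  flange: d = 11.864 mm → contributes +1 165 126 mm⁴
  web: d = -38.136 mm → contributes +3 129 263 mm⁴
Total I = 4 294 390 mm⁴.
Radius of gyration: k = √(I/A) = √(4 294 390 / 7 080) = 24.628 mm.

k_x ≈ 24.6 mm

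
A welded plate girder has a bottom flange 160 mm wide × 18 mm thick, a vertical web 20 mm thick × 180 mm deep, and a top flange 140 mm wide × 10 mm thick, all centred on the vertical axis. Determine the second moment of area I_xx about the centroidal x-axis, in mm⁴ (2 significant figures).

Decompose the section into non-overlapping parts with the origin at the bottom-left of its bounding rectangle.
Bottom plate: 160 × 18, A = 2 880 mm², y = 9 mm, Ī = 77 760 mm⁴.
Web plate: 20 × 180, A = 3 600 mm², y = 108 mm, Ī = 9 720 000 mm⁴.
Top plate: 140 × 10, A = 1 400 mm², y = 203 mm, Ī = 11 667 mm⁴.
Centroid: ȳ = ΣA·y / ΣA = 88.7 mm.
Transfer each piece to the centroidal x-axis using Ī + A·d² with d = y − 88.7:
  bottom plate: d = -79.7 mm → contributes +18 369 682 mm⁴
  web plate: d = 19.3 mm → contributes +11 061 599 mm⁴
  top plate: d = 114.3 mm → contributes +18 303 415 mm⁴
Total I = 47 734 696 mm⁴.

I_xx ≈ 4.8 × 10⁷ mm⁴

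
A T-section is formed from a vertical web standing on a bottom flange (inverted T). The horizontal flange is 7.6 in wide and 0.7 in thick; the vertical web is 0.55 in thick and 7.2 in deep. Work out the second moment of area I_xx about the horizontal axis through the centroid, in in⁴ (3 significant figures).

I_xx ≈ 52.7 in⁴

Break the section into simple shapes (no overlaps), measuring from the bottom-left corner of the bounding box.
Flange: 7.6 × 0.7, A = 5.32 in², y = 0.35 in, Ī = 0.21723 in⁴.
Web: 0.55 × 7.2, A = 3.96 in², y = 4.3 in, Ī = 17.107 in⁴.
Centroid: ȳ = ΣA·y / ΣA = 2.0356 in.
Transfer each piece to the horizontal axis through the centroid using Ī + A·d² with d = y − 2.0356:
  flange: d = -1.6856 in → contributes +15.332 in⁴
  web: d = 2.2644 in → contributes +37.413 in⁴
Total I = 52.745 in⁴.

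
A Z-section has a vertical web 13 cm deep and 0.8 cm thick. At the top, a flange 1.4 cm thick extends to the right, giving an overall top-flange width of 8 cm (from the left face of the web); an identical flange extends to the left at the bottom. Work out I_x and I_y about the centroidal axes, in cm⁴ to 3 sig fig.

Break the section into simple shapes (no overlaps), measuring from the bottom-left corner of the bounding box.
Web: 0.8 × 13, A = 10.4 cm², y = 6.5 cm, Ī = 146.47 cm⁴.
Top flange (beyond web): 7.2 × 1.4, A = 10.08 cm², y = 12.3 cm, Ī = 1.6464 cm⁴.
Bottom flange (beyond web): 7.2 × 1.4, A = 10.08 cm², y = 0.7 cm, Ī = 1.6464 cm⁴.
Centroid: ȳ = ΣA·y / ΣA = 6.5 cm.
Transfer each piece to the centroidal x-axis using Ī + A·d² with d = y − 6.5:
  web: d = 0 cm → contributes +146.47 cm⁴
  top flange (beyond web): d = 5.8 cm → contributes +340.74 cm⁴
  bottom flange (beyond web): d = -5.8 cm → contributes +340.74 cm⁴
Total I = 827.94 cm⁴.
For the y-axis: x̄ = 7.6 cm.
Repeating about the centroidal y-axis gives I_y = 410.21 cm⁴.

I_x ≈ 828 cm⁴, I_y ≈ 410 cm⁴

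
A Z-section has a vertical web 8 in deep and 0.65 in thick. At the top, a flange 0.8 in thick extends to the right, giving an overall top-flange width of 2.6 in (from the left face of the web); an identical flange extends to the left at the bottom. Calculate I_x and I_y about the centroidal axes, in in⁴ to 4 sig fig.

Split into non-overlapping primitives; take the origin at the lower-left of the bounding box.
Web: 0.65 × 8, A = 5.2 in², y = 4 in, Ī = 27.7333 in⁴.
Top flange (beyond web): 1.95 × 0.8, A = 1.56 in², y = 7.6 in, Ī = 0.0832 in⁴.
Bottom flange (beyond web): 1.95 × 0.8, A = 1.56 in², y = 0.4 in, Ī = 0.0832 in⁴.
Centroid: ȳ = ΣA·y / ΣA = 4 in.
Transfer each piece to the centroidal x-axis using Ī + A·d² with d = y − 4:
  web: d = 0 in → contributes +27.7333 in⁴
  top flange (beyond web): d = 3.6 in → contributes +20.3008 in⁴
  bottom flange (beyond web): d = -3.6 in → contributes +20.3008 in⁴
Total I = 68.3349 in⁴.
For the y-axis: x̄ = 2.275 in.
Repeating about the centroidal y-axis gives I_y = 6.44453 in⁴.

I_x ≈ 68.33 in⁴, I_y ≈ 6.445 in⁴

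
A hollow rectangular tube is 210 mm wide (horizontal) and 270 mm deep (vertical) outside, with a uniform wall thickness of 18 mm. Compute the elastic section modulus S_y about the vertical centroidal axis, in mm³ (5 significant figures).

Break the section into simple shapes (no overlaps), measuring from the bottom-left corner of the bounding box.
Outer rectangle: 210 × 270, A = 56 700 mm², x = 105 mm, Ī = 208 372 500 mm⁴.
Inner void (subtracted): 174 × 234, A = 40 716 mm², x = 105 mm, Ī = 102 726 468 mm⁴.
By symmetry the centroid is at mid-width, x̄ = 105 mm.
All pieces are centred on the vertical centroidal axis, so I = ΣĪ (holes subtracted) = 105 646 032 mm⁴.
Extreme fibre distance c = 105 mm; S = I/c = 1 006 153 mm³.

S_y ≈ 1.0062 × 10⁶ mm³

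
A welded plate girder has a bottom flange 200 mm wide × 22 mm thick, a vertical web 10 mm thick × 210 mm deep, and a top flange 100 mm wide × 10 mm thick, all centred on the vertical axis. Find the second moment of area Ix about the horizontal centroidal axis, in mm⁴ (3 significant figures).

Break the section into simple shapes (no overlaps), measuring from the bottom-left corner of the bounding box.
Bottom plate: 200 × 22, A = 4 400 mm², y = 11 mm, Ī = 177 467 mm⁴.
Web plate: 10 × 210, A = 2 100 mm², y = 127 mm, Ī = 7 717 500 mm⁴.
Top plate: 100 × 10, A = 1 000 mm², y = 237 mm, Ī = 8333.3 mm⁴.
Centroid: ȳ = ΣA·y / ΣA = 73.613 mm.
Transfer each piece to the horizontal centroidal axis using Ī + A·d² with d = y − 73.613:
  bottom plate: d = -62.613 mm → contributes +17 427 357 mm⁴
  web plate: d = 53.387 mm → contributes +13 702 786 mm⁴
  top plate: d = 163.39 mm → contributes +26 703 536 mm⁴
Total I = 57 833 679 mm⁴.

Ix ≈ 5.78 × 10⁷ mm⁴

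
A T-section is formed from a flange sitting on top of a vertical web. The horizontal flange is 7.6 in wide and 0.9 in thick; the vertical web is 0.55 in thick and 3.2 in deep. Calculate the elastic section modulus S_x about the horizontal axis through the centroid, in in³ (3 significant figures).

Decompose the section into non-overlapping parts with the origin at the bottom-left of its bounding rectangle.
Flange: 7.6 × 0.9, A = 6.84 in², y = 3.65 in, Ī = 0.4617 in⁴.
Web: 0.55 × 3.2, A = 1.76 in², y = 1.6 in, Ī = 1.5019 in⁴.
Centroid: ȳ = ΣA·y / ΣA = 3.2305 in.
Transfer each piece to the horizontal axis through the centroid using Ī + A·d² with d = y − 3.2305:
  flange: d = 0.41953 in → contributes +1.6656 in⁴
  web: d = -1.6305 in → contributes +6.1807 in⁴
Total I = 7.8463 in⁴.
Extreme fibre distance c = 3.2305 in; S = I/c = 2.4288 in³.

S_x ≈ 2.43 in³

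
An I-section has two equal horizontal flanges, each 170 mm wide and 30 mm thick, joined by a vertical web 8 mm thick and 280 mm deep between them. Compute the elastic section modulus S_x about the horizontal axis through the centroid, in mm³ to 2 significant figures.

S_x ≈ 1.5 × 10⁶ mm³

Break the section into simple shapes (no overlaps), measuring from the bottom-left corner of the bounding box.
Bottom flange: 170 × 30, A = 5 100 mm², y = 15 mm, Ī = 382 500 mm⁴.
Web: 8 × 280, A = 2 240 mm², y = 170 mm, Ī = 14 634 667 mm⁴.
Top flange: 170 × 30, A = 5 100 mm², y = 325 mm, Ī = 382 500 mm⁴.
By symmetry the centroid is at mid-height, ȳ = 170 mm.
Transfer each piece to the horizontal axis through the centroid using Ī + A·d² with d = y − 170:
  bottom flange: d = -155 mm → contributes +122 910 000 mm⁴
  web: d = 0 mm → contributes +14 634 667 mm⁴
  top flange: d = 155 mm → contributes +122 910 000 mm⁴
Total I = 260 454 667 mm⁴.
Extreme fibre distance c = 170 mm; S = I/c = 1 532 086 mm³.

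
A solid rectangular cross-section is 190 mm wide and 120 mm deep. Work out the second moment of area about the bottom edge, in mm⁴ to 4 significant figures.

The section: 190 × 120, A = 22 800 mm², y = 60 mm, Ī = 27 360 000 mm⁴.
Transfer it to a horizontal axis along the bottom face using Ī + A·d² with d = y − 0:
  the section: d = 60 mm → contributes +109 440 000 mm⁴
Total I = 109 440 000 mm⁴.

I_base ≈ 1.094 × 10⁸ mm⁴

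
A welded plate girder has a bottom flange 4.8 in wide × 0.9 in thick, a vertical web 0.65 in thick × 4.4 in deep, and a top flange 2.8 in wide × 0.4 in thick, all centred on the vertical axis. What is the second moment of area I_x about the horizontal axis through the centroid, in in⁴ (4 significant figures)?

I_x ≈ 32.46 in⁴

Break the section into simple shapes (no overlaps), measuring from the bottom-left corner of the bounding box.
Bottom plate: 4.8 × 0.9, A = 4.32 in², y = 0.45 in, Ī = 0.2916 in⁴.
Web plate: 0.65 × 4.4, A = 2.86 in², y = 3.1 in, Ī = 4.61413 in⁴.
Top plate: 2.8 × 0.4, A = 1.12 in², y = 5.5 in, Ī = 0.0149333 in⁴.
Centroid: ȳ = ΣA·y / ΣA = 2.04458 in.
Transfer each piece to the horizontal axis through the centroid using Ī + A·d² with d = y − 2.04458:
  bottom plate: d = -1.59458 in → contributes +11.276 in⁴
  web plate: d = 1.05542 in → contributes +7.79993 in⁴
  top plate: d = 3.45542 in → contributes +13.3877 in⁴
Total I = 32.4636 in⁴.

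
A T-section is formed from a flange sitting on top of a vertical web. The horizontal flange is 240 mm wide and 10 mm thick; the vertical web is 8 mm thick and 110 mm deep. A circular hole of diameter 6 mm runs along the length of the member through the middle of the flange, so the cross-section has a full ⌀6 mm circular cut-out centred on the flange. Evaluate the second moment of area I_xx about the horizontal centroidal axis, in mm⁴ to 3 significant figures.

Split into non-overlapping primitives; take the origin at the lower-left of the bounding box.
Flange: 240 × 10, A = 2 400 mm², y = 115 mm, Ī = 20 000 mm⁴.
Web: 8 × 110, A = 880 mm², y = 55 mm, Ī = 887 333 mm⁴.
Hole (subtracted): ⌀6, A = 28.274 mm², y = 115 mm, Ī = 63.617 mm⁴.
Centroid: ȳ = ΣA·y / ΣA = 98.762 mm.
Transfer each piece to the horizontal centroidal axis using Ī + A·d² with d = y − 98.762:
  flange: d = 16.238 mm → contributes +652 778 mm⁴
  web: d = -43.762 mm → contributes +2 572 668 mm⁴
  hole: d = 16.238 mm → contributes −7518.4 mm⁴
Total I = 3 217 928 mm⁴.

I_xx ≈ 3.22 × 10⁶ mm⁴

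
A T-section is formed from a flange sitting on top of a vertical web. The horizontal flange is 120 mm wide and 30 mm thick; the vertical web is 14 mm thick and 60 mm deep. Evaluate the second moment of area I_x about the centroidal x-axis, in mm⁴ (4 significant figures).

I_x ≈ 1.901 × 10⁶ mm⁴

Split into non-overlapping primitives; take the origin at the lower-left of the bounding box.
Flange: 120 × 30, A = 3 600 mm², y = 75 mm, Ī = 270 000 mm⁴.
Web: 14 × 60, A = 840 mm², y = 30 mm, Ī = 252 000 mm⁴.
Centroid: ȳ = ΣA·y / ΣA = 66.4865 mm.
Transfer each piece to the centroidal x-axis using Ī + A·d² with d = y − 66.4865:
  flange: d = 8.51351 mm → contributes +530 928 mm⁴
  web: d = -36.4865 mm → contributes +1 370 262 mm⁴
Total I = 1 901 189 mm⁴.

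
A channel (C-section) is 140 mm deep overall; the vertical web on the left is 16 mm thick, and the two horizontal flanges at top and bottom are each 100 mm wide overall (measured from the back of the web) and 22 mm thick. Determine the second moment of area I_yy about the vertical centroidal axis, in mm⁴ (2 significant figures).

Break the section into simple shapes (no overlaps), measuring from the bottom-left corner of the bounding box.
Web: 16 × 140, A = 2 240 mm², x = 8 mm, Ī = 47 787 mm⁴.
Top flange (beyond web): 84 × 22, A = 1 848 mm², x = 58 mm, Ī = 1 086 624 mm⁴.
Bottom flange (beyond web): 84 × 22, A = 1 848 mm², x = 58 mm, Ī = 1 086 624 mm⁴.
Centroid: x̄ = ΣA·x / ΣA = 39.13 mm.
Transfer each piece to the vertical centroidal axis using Ī + A·d² with d = x − 39.13:
  web: d = -31.13 mm → contributes +2 218 808 mm⁴
  top flange (beyond web): d = 18.87 mm → contributes +1 744 509 mm⁴
  bottom flange (beyond web): d = 18.87 mm → contributes +1 744 509 mm⁴
Total I = 5 707 827 mm⁴.

I_yy ≈ 5.7 × 10⁶ mm⁴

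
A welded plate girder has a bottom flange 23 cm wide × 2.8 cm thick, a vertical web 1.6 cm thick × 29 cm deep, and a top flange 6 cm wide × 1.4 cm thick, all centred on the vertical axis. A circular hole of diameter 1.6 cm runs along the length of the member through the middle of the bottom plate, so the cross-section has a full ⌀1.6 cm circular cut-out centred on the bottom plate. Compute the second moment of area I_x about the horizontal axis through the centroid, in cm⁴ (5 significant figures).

Split into non-overlapping primitives; take the origin at the lower-left of the bounding box.
Bottom plate: 23 × 2.8, A = 64.4 cm², y = 1.4 cm, Ī = 42.07467 cm⁴.
Web plate: 1.6 × 29, A = 46.4 cm², y = 17.3 cm, Ī = 3251.867 cm⁴.
Top plate: 6 × 1.4, A = 8.4 cm², y = 32.5 cm, Ī = 1.372 cm⁴.
Hole (subtracted): ⌀1.6, A = 2.010619 cm², y = 1.4 cm, Ī = 0.3216991 cm⁴.
Centroid: ȳ = ΣA·y / ΣA = 9.924663 cm.
Transfer each piece to the horizontal axis through the centroid using Ī + A·d² with d = y − 9.924663:
  bottom plate: d = -8.524663 cm → contributes +4722.015 cm⁴
  web plate: d = 7.375337 cm → contributes +5775.822 cm⁴
  top plate: d = 22.57534 cm → contributes +4282.397 cm⁴
  hole: d = -8.524663 cm → contributes −146.4332 cm⁴
Total I = 14633.8 cm⁴.

I_x ≈ 1.4634 × 10⁴ cm⁴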